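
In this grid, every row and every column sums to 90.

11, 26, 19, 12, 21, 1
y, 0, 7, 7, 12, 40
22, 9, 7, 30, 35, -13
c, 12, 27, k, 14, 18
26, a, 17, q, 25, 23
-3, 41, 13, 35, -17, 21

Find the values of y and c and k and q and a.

Row 2 has 0 + 7 + 7 + 12 + 40 = 66; the blank must be 90 − 66 = 24.
Column 1 has 11 + 24 + 22 + 26 − 3 = 80; the blank must be 90 − 80 = 10.
Row 4 has 10 + 12 + 27 + 14 + 18 = 81; the blank must be 90 − 81 = 9.
Column 4 has 12 + 7 + 30 + 9 + 35 = 93; the blank must be 90 − 93 = -3.
Row 5 has 26 + 17 − 3 + 25 + 23 = 88; the blank must be 90 − 88 = 2.

y = 24, c = 10, k = 9, q = -3, a = 2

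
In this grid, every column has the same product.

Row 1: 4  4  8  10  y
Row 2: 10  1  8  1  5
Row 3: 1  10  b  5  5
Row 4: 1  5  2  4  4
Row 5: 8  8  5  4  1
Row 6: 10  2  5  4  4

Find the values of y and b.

y = 8, b = 1

Columns 2 and 4 each multiply to 3200, so every column has product 3200.
Column 5: 5×5×4×1×4 = 400, so the missing entry is 3200 ÷ 400 = 8.
Column 3: 8×8×2×5×5 = 3200, so the missing entry is 3200 ÷ 3200 = 1.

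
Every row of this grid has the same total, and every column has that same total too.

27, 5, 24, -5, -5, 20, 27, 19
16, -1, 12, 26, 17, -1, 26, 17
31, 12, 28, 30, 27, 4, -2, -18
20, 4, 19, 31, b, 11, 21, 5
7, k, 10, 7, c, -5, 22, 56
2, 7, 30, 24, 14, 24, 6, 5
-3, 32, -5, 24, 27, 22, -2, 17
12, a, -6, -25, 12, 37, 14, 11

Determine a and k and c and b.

Rows 1 and 2 both sum to 112, so that's the common total.
Row 8: 12 − 6 − 25 + 12 + 37 + 14 + 11 = 55, so its missing entry is 112 − 55 = 57.
Row 4: 20 + 4 + 19 + 31 + 11 + 21 + 5 = 111, so its missing entry is 112 − 111 = 1.
Column 5: -5 + 17 + 27 + 1 + 14 + 27 + 12 = 93, so its missing entry is 112 − 93 = 19.
Row 5: 7 + 10 + 7 + 19 − 5 + 22 + 56 = 116, so its missing entry is 112 − 116 = -4.

a = 57, k = -4, c = 19, b = 1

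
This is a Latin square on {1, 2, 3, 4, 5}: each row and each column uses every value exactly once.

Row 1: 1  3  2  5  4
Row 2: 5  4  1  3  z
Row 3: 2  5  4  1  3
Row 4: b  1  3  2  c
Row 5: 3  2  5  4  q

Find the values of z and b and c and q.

For row 5, column 5: row 5 already has {2, 3, 4, 5}; that leaves 1.
Cell (2,5): row 2 already has {1, 3, 4, 5} → 2.
At (row 4, col 5): column 5 already has {1, 2, 3, 4}, so the value is 5.
At (row 4, col 1): row 4 already has {1, 2, 3, 5}, so the value is 4.

z = 2, b = 4, c = 5, q = 1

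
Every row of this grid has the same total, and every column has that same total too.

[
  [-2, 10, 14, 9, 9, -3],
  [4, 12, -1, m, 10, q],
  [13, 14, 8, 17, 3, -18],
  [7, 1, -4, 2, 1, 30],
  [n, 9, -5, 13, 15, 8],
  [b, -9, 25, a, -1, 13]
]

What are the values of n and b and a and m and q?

Rows 1 and 3 both sum to 37, so that's the common total.
Row 5: 9 − 5 + 13 + 15 + 8 = 40, so its missing entry is 37 − 40 = -3.
Column 6: -3 − 18 + 30 + 8 + 13 = 30, so its missing entry is 37 − 30 = 7.
Column 1: -2 + 4 + 13 + 7 − 3 = 19, so its missing entry is 37 − 19 = 18.
Row 6: 18 − 9 + 25 − 1 + 13 = 46, so its missing entry is 37 − 46 = -9.
Row 2: 4 + 12 − 1 + 10 + 7 = 32, so its missing entry is 37 − 32 = 5.

n = -3, b = 18, a = -9, m = 5, q = 7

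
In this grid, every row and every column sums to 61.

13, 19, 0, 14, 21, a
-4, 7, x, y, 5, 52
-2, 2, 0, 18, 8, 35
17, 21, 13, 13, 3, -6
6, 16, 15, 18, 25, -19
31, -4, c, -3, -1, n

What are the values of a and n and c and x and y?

a = -6, n = 5, c = 33, x = 0, y = 1

The known cells in row 1 total 67, leaving 61 − 67 = -6 for the blank.
The known cells in column 6 total 56, leaving 61 − 56 = 5 for the blank.
The known cells in column 4 total 60, leaving 61 − 60 = 1 for the blank.
The known cells in row 2 total 61, leaving 61 − 61 = 0 for the blank.
The known cells in row 6 total 28, leaving 61 − 28 = 33 for the blank.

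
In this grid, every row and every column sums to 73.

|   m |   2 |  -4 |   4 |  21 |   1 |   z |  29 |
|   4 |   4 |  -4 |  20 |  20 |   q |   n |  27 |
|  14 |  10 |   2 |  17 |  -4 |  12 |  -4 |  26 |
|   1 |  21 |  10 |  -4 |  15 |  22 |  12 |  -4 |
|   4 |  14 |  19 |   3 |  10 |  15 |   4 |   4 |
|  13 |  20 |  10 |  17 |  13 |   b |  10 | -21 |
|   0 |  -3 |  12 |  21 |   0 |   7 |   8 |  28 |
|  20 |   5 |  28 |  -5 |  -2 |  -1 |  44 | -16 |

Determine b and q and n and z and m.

b = 11, q = 6, n = -4, z = 3, m = 17

Row 6: 13 + 20 + 10 + 17 + 13 + 10 − 21 = 62, so its missing entry is 73 − 62 = 11.
Column 1: 4 + 14 + 1 + 4 + 13 + 0 + 20 = 56, so its missing entry is 73 − 56 = 17.
Column 6: 1 + 12 + 22 + 15 + 11 + 7 − 1 = 67, so its missing entry is 73 − 67 = 6.
Row 1: 17 + 2 − 4 + 4 + 21 + 1 + 29 = 70, so its missing entry is 73 − 70 = 3.
Row 2: 4 + 4 − 4 + 20 + 20 + 6 + 27 = 77, so its missing entry is 73 − 77 = -4.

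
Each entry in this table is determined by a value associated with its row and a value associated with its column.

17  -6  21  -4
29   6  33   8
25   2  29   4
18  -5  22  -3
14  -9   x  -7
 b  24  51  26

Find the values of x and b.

x = 18, b = 47

The difference between any two rows is the same in every column — this is an addition table with the headers hidden.
Row 5 minus row 1 is -9 − (-6) = -3, so its entry in column 3 is 21 + (-3) = 18.
Row 6 minus row 1 is 24 − (-6) = 30, so its entry in column 1 is 17 + 30 = 47.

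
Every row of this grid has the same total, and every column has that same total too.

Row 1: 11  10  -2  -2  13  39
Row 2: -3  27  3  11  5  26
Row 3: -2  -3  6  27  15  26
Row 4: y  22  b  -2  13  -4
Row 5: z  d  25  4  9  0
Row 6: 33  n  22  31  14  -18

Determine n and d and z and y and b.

Rows 1 and 2 both sum to 69, so that's the common total.
Row 6 has 33 + 22 + 31 + 14 − 18 = 82; the blank must be 69 − 82 = -13.
Column 3 has -2 + 3 + 6 + 25 + 22 = 54; the blank must be 69 − 54 = 15.
Row 4 has 22 + 15 − 2 + 13 − 4 = 44; the blank must be 69 − 44 = 25.
Column 1 has 11 − 3 − 2 + 25 + 33 = 64; the blank must be 69 − 64 = 5.
Row 5 has 5 + 25 + 4 + 9 + 0 = 43; the blank must be 69 − 43 = 26.

n = -13, d = 26, z = 5, y = 25, b = 15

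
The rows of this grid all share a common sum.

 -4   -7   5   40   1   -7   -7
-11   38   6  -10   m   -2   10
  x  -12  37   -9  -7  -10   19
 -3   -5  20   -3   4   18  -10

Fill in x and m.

Row 1 sums to 21 and so does row 4; that's the common total.
In row 3 the known cells total 18, leaving 21 − 18 = 3.
In row 2 the known cells total 31, leaving 21 − 31 = -10.

x = 3, m = -10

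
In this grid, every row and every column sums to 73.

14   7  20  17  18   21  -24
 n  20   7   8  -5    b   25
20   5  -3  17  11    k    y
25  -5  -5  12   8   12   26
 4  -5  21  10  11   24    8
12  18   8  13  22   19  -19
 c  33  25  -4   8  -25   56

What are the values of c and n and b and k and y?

c = -20, n = 18, b = 0, k = 22, y = 1

Column 7 has -24 + 25 + 26 + 8 − 19 + 56 = 72; the blank must be 73 − 72 = 1.
Row 7 has 33 + 25 − 4 + 8 − 25 + 56 = 93; the blank must be 73 − 93 = -20.
Column 1 has 14 + 20 + 25 + 4 + 12 − 20 = 55; the blank must be 73 − 55 = 18.
Row 2 has 18 + 20 + 7 + 8 − 5 + 25 = 73; the blank must be 73 − 73 = 0.
Row 3 has 20 + 5 − 3 + 17 + 11 + 1 = 51; the blank must be 73 − 51 = 22.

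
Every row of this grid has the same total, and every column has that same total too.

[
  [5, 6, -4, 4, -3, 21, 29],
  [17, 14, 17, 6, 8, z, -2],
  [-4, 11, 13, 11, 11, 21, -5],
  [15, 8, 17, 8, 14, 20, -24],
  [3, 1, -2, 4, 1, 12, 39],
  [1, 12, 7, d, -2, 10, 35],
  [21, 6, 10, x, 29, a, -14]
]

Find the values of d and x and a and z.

d = -5, x = 30, a = -24, z = -2

Rows 1 and 3 both sum to 58, so that's the common total.
Row 6 has 1 + 12 + 7 − 2 + 10 + 35 = 63; the blank must be 58 − 63 = -5.
Column 4 has 4 + 6 + 11 + 8 + 4 − 5 = 28; the blank must be 58 − 28 = 30.
Row 7 has 21 + 6 + 10 + 30 + 29 − 14 = 82; the blank must be 58 − 82 = -24.
Row 2 has 17 + 14 + 17 + 6 + 8 − 2 = 60; the blank must be 58 − 60 = -2.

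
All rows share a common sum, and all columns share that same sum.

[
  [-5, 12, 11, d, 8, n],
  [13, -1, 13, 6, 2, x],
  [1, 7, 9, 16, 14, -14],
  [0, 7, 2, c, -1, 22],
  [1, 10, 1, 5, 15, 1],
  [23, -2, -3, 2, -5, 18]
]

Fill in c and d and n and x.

c = 3, d = 1, n = 6, x = 0

Rows 3 and 5 both sum to 33, so that's the common total.
Row 2: 13 − 1 + 13 + 6 + 2 = 33, so its missing entry is 33 − 33 = 0.
Row 4: 0 + 7 + 2 − 1 + 22 = 30, so its missing entry is 33 − 30 = 3.
Column 6: 0 − 14 + 22 + 1 + 18 = 27, so its missing entry is 33 − 27 = 6.
Row 1: -5 + 12 + 11 + 8 + 6 = 32, so its missing entry is 33 − 32 = 1.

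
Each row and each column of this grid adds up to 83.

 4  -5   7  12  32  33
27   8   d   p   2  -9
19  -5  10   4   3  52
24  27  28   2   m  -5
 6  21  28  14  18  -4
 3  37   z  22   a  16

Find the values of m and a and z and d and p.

Row 4 has 24 + 27 + 28 + 2 − 5 = 76; the blank must be 83 − 76 = 7.
Column 5 has 32 + 2 + 3 + 7 + 18 = 62; the blank must be 83 − 62 = 21.
Column 4 has 12 + 4 + 2 + 14 + 22 = 54; the blank must be 83 − 54 = 29.
Row 2 has 27 + 8 + 29 + 2 − 9 = 57; the blank must be 83 − 57 = 26.
Row 6 has 3 + 37 + 22 + 21 + 16 = 99; the blank must be 83 − 99 = -16.

m = 7, a = 21, z = -16, d = 26, p = 29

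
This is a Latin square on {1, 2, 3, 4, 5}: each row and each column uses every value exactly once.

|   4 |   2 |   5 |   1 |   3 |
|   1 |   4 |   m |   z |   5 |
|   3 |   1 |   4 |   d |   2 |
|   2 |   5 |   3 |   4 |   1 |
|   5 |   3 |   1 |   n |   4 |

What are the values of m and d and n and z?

m = 2, d = 5, n = 2, z = 3

For row 3, column 4: row 3 already has {1, 2, 3, 4}; that leaves 5.
For row 2, column 3: column 3 already has {1, 3, 4, 5}; that leaves 2.
At (row 2, col 4): row 2 already has {1, 2, 4, 5}, so the value is 3.
For row 5, column 4: row 5 already has {1, 3, 4, 5}; that leaves 2.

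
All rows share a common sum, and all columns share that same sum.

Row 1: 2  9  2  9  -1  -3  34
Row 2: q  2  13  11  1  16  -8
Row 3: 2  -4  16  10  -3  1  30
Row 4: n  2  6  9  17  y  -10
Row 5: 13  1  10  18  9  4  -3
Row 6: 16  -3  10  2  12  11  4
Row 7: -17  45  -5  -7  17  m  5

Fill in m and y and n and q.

m = 14, y = 9, n = 19, q = 17

Rows 1 and 3 both sum to 52, so that's the common total.
The known cells in row 2 total 35, leaving 52 − 35 = 17 for the blank.
The known cells in row 7 total 38, leaving 52 − 38 = 14 for the blank.
The known cells in column 6 total 43, leaving 52 − 43 = 9 for the blank.
The known cells in row 4 total 33, leaving 52 − 33 = 19 for the blank.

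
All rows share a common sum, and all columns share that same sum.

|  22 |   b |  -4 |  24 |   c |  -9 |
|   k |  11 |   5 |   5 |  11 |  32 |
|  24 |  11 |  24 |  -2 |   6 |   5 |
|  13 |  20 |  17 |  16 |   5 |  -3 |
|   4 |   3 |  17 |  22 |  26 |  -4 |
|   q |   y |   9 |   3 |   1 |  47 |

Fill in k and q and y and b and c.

k = 4, q = 1, y = 7, b = 16, c = 19

Rows 3 and 4 both sum to 68, so that's the common total.
Column 5: 11 + 6 + 5 + 26 + 1 = 49, so its missing entry is 68 − 49 = 19.
Row 1: 22 − 4 + 24 + 19 − 9 = 52, so its missing entry is 68 − 52 = 16.
Column 2: 16 + 11 + 11 + 20 + 3 = 61, so its missing entry is 68 − 61 = 7.
Row 6: 7 + 9 + 3 + 1 + 47 = 67, so its missing entry is 68 − 67 = 1.
Row 2: 11 + 5 + 5 + 11 + 32 = 64, so its missing entry is 68 − 64 = 4.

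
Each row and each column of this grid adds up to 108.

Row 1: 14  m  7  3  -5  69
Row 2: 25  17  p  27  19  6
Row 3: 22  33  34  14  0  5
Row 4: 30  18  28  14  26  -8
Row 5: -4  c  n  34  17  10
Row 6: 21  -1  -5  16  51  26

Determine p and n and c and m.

p = 14, n = 30, c = 21, m = 20

The known cells in row 1 total 88, leaving 108 − 88 = 20 for the blank.
The known cells in row 2 total 94, leaving 108 − 94 = 14 for the blank.
The known cells in column 2 total 87, leaving 108 − 87 = 21 for the blank.
The known cells in row 5 total 78, leaving 108 − 78 = 30 for the blank.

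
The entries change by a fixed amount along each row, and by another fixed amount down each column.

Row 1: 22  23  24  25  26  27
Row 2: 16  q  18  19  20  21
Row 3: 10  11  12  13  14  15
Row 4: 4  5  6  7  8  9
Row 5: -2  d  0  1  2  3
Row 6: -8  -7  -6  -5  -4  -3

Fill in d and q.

d = -1, q = 17

Along each row the entries change by 1 per step; down each column they change by -6.
Row 5: from -2 at column 1, stepping by 1 to column 2 gives -1.
Row 2: from 16 at column 1, stepping by 1 to column 2 gives 17.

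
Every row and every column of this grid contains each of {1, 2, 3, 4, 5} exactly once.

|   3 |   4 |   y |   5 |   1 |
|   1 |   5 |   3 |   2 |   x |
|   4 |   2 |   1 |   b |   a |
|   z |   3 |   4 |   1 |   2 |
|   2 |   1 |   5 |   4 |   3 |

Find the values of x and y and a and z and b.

x = 4, y = 2, a = 5, z = 5, b = 3

Cell (2,5): row 2 already has {1, 2, 3, 5} → 4.
For row 3, column 5: column 5 already has {1, 2, 3, 4}; that leaves 5.
Cell (4,1): row 4 already has {1, 2, 3, 4} → 5.
Cell (3,4): row 3 already has {1, 2, 4, 5} → 3.
At (row 1, col 3): row 1 already has {1, 3, 4, 5}, so the value is 2.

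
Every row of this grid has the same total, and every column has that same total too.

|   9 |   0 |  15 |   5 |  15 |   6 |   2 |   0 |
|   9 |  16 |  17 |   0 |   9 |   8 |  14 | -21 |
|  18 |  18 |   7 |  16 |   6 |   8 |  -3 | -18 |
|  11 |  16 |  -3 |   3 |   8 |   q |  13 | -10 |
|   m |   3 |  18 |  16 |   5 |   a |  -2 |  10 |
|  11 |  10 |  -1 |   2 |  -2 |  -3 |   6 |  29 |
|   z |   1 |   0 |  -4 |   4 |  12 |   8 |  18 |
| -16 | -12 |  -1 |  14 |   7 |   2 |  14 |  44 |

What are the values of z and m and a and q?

z = 13, m = -3, a = 5, q = 14

Rows 1 and 2 both sum to 52, so that's the common total.
The known cells in row 4 total 38, leaving 52 − 38 = 14 for the blank.
The known cells in column 6 total 47, leaving 52 − 47 = 5 for the blank.
The known cells in row 5 total 55, leaving 52 − 55 = -3 for the blank.
The known cells in row 7 total 39, leaving 52 − 39 = 13 for the blank.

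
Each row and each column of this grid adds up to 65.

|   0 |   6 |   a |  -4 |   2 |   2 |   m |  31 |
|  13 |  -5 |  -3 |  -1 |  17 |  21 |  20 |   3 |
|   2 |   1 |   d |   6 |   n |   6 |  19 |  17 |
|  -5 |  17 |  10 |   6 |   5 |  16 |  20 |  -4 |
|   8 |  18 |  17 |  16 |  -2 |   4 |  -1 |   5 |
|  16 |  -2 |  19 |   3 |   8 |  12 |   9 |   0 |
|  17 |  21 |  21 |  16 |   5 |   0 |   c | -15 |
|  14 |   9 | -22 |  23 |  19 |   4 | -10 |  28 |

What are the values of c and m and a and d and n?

Column 5 has 2 + 17 + 5 − 2 + 8 + 5 + 19 = 54; the blank must be 65 − 54 = 11.
Row 3 has 2 + 1 + 6 + 11 + 6 + 19 + 17 = 62; the blank must be 65 − 62 = 3.
Column 3 has -3 + 3 + 10 + 17 + 19 + 21 − 22 = 45; the blank must be 65 − 45 = 20.
Row 1 has 0 + 6 + 20 − 4 + 2 + 2 + 31 = 57; the blank must be 65 − 57 = 8.
Row 7 has 17 + 21 + 21 + 16 + 5 + 0 − 15 = 65; the blank must be 65 − 65 = 0.

c = 0, m = 8, a = 20, d = 3, n = 11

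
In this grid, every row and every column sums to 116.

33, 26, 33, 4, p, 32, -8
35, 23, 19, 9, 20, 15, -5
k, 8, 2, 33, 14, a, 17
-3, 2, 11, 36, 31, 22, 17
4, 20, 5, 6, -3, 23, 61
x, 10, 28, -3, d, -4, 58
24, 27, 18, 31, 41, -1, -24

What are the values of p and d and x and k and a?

Row 1 has 33 + 26 + 33 + 4 + 32 − 8 = 120; the blank must be 116 − 120 = -4.
Column 5 has -4 + 20 + 14 + 31 − 3 + 41 = 99; the blank must be 116 − 99 = 17.
Row 6 has 10 + 28 − 3 + 17 − 4 + 58 = 106; the blank must be 116 − 106 = 10.
Column 1 has 33 + 35 − 3 + 4 + 10 + 24 = 103; the blank must be 116 − 103 = 13.
Row 3 has 13 + 8 + 2 + 33 + 14 + 17 = 87; the blank must be 116 − 87 = 29.

p = -4, d = 17, x = 10, k = 13, a = 29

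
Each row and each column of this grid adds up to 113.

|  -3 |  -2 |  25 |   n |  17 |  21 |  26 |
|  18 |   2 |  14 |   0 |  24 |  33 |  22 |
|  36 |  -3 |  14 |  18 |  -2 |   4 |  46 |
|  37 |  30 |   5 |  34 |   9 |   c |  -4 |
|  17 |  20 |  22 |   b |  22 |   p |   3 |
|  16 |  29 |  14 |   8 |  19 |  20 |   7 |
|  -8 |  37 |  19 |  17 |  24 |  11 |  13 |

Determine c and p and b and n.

c = 2, p = 22, b = 7, n = 29

Row 1 has -3 − 2 + 25 + 17 + 21 + 26 = 84; the blank must be 113 − 84 = 29.
Row 4 has 37 + 30 + 5 + 34 + 9 − 4 = 111; the blank must be 113 − 111 = 2.
Column 6 has 21 + 33 + 4 + 2 + 20 + 11 = 91; the blank must be 113 − 91 = 22.
Row 5 has 17 + 20 + 22 + 22 + 22 + 3 = 106; the blank must be 113 − 106 = 7.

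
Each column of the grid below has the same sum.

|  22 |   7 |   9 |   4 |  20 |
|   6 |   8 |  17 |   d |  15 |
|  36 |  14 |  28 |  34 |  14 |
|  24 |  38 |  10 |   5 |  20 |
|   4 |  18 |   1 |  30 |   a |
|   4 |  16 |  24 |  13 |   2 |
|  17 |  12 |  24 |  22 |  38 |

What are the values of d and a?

d = 5, a = 4

The complete columns each total 113.
Column 4 is missing 113 − 108 = 5 (since 4 + 34 + 5 + 30 + 13 + 22 = 108).
Column 5 is missing 113 − 109 = 4 (since 20 + 15 + 14 + 20 + 2 + 38 = 109).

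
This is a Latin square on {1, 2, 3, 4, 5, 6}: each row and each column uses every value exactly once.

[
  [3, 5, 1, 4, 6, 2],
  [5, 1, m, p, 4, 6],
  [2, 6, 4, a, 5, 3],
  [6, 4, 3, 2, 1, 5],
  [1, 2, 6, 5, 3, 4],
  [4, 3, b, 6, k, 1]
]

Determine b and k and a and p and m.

b = 5, k = 2, a = 1, p = 3, m = 2

Cell (6,5): column 5 already has {1, 3, 4, 5, 6} → 2.
Cell (3,4): row 3 already has {2, 3, 4, 5, 6} → 1.
For row 2, column 4: column 4 already has {1, 2, 4, 5, 6}; that leaves 3.
Cell (2,3): row 2 already has {1, 3, 4, 5, 6} → 2.
At (row 6, col 3): row 6 already has {1, 2, 3, 4, 6}, so the value is 5.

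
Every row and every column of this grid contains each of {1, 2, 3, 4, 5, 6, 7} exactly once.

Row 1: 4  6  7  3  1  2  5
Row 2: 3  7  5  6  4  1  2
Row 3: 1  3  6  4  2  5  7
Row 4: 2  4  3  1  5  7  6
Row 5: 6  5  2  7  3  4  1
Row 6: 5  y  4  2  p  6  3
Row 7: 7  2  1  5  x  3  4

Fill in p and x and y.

p = 7, x = 6, y = 1

For row 7, column 5: row 7 already has {1, 2, 3, 4, 5, 7}; that leaves 6.
Cell (6,5): column 5 already has {1, 2, 3, 4, 5, 6} → 7.
Cell (6,2): row 6 already has {2, 3, 4, 5, 6, 7} → 1.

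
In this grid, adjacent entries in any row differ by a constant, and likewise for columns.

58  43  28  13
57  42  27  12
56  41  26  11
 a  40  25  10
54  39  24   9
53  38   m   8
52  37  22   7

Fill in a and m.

a = 55, m = 23

Along each row the entries change by -15 per step; down each column they change by -1.
Row 4: from 40 at column 2, stepping by -15 to column 1 gives 55.
Row 6: from 53 at column 1, stepping by -15 to column 3 gives 23.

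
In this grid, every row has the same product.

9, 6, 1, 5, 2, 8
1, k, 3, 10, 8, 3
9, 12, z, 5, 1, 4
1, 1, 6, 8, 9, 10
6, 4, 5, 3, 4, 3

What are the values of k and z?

Rows 1 and 5 each multiply to 4320, so every row has product 4320.
Row 2: 1×3×10×8×3 = 720, so the missing entry is 4320 ÷ 720 = 6.
Row 3: 9×12×5×1×4 = 2160, so the missing entry is 4320 ÷ 2160 = 2.

k = 6, z = 2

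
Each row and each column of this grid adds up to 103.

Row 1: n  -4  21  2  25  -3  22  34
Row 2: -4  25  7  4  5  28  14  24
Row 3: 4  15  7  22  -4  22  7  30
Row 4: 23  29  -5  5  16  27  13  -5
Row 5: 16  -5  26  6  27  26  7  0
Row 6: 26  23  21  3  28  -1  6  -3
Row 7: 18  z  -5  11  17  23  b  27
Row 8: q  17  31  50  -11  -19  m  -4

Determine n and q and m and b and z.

n = 6, q = 14, m = 25, b = 9, z = 3

Row 1: -4 + 21 + 2 + 25 − 3 + 22 + 34 = 97, so its missing entry is 103 − 97 = 6.
Column 2: -4 + 25 + 15 + 29 − 5 + 23 + 17 = 100, so its missing entry is 103 − 100 = 3.
Column 1: 6 − 4 + 4 + 23 + 16 + 26 + 18 = 89, so its missing entry is 103 − 89 = 14.
Row 8: 14 + 17 + 31 + 50 − 11 − 19 − 4 = 78, so its missing entry is 103 − 78 = 25.
Row 7: 18 + 3 − 5 + 11 + 17 + 23 + 27 = 94, so its missing entry is 103 − 94 = 9.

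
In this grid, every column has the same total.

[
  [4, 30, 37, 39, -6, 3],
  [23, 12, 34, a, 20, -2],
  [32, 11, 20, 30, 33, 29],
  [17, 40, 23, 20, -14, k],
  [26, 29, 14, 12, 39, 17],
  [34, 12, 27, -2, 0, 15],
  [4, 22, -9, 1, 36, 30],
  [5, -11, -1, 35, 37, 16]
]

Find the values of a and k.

Column 2 sums to 145 and so does column 5; that's the common total.
In column 4 the known cells total 135, leaving 145 − 135 = 10.
In column 6 the known cells total 108, leaving 145 − 108 = 37.

a = 10, k = 37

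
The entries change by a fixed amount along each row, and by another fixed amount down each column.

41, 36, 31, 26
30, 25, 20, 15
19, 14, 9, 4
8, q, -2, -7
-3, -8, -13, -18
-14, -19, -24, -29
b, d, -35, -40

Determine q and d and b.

q = 3, d = -30, b = -25

Along each row the entries change by -5 per step; down each column they change by -11.
Row 4: from 8 at column 1, stepping by -5 to column 2 gives 3.
Row 7: from -35 at column 3, stepping by -5 to column 2 gives -30.
Row 7: from -35 at column 3, stepping by -5 to column 1 gives -25.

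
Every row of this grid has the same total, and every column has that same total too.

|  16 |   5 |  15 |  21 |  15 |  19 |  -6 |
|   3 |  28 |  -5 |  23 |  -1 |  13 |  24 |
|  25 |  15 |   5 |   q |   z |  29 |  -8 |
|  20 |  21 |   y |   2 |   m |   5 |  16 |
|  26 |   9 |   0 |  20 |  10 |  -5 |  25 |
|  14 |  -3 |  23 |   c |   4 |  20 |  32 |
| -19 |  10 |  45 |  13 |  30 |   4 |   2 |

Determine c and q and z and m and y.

c = -5, q = 11, z = 8, m = 19, y = 2

Rows 1 and 2 both sum to 85, so that's the common total.
Row 6: 14 − 3 + 23 + 4 + 20 + 32 = 90, so its missing entry is 85 − 90 = -5.
Column 4: 21 + 23 + 2 + 20 − 5 + 13 = 74, so its missing entry is 85 − 74 = 11.
Row 3: 25 + 15 + 5 + 11 + 29 − 8 = 77, so its missing entry is 85 − 77 = 8.
Column 5: 15 − 1 + 8 + 10 + 4 + 30 = 66, so its missing entry is 85 − 66 = 19.
Row 4: 20 + 21 + 2 + 19 + 5 + 16 = 83, so its missing entry is 85 − 83 = 2.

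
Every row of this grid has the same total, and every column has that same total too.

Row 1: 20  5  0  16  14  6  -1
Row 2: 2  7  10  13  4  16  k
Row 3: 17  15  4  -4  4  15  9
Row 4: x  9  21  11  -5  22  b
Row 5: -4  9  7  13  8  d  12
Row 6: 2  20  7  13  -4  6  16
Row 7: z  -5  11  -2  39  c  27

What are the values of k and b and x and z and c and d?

k = 8, b = -11, x = 13, z = 10, c = -20, d = 15

Rows 1 and 3 both sum to 60, so that's the common total.
Row 5 has -4 + 9 + 7 + 13 + 8 + 12 = 45; the blank must be 60 − 45 = 15.
Column 6 has 6 + 16 + 15 + 22 + 15 + 6 = 80; the blank must be 60 − 80 = -20.
Row 7 has -5 + 11 − 2 + 39 − 20 + 27 = 50; the blank must be 60 − 50 = 10.
Column 1 has 20 + 2 + 17 − 4 + 2 + 10 = 47; the blank must be 60 − 47 = 13.
Row 4 has 13 + 9 + 21 + 11 − 5 + 22 = 71; the blank must be 60 − 71 = -11.
Row 2 has 2 + 7 + 10 + 13 + 4 + 16 = 52; the blank must be 60 − 52 = 8.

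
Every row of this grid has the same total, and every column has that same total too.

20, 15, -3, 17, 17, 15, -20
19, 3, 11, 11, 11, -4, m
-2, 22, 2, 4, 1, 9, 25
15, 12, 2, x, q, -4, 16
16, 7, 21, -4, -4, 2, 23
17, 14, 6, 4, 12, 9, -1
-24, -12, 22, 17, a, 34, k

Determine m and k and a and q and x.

m = 10, k = 8, a = 16, q = 8, x = 12

Rows 1 and 3 both sum to 61, so that's the common total.
The known cells in column 4 total 49, leaving 61 − 49 = 12 for the blank.
The known cells in row 4 total 53, leaving 61 − 53 = 8 for the blank.
The known cells in column 5 total 45, leaving 61 − 45 = 16 for the blank.
The known cells in row 7 total 53, leaving 61 − 53 = 8 for the blank.
The known cells in row 2 total 51, leaving 61 − 51 = 10 for the blank.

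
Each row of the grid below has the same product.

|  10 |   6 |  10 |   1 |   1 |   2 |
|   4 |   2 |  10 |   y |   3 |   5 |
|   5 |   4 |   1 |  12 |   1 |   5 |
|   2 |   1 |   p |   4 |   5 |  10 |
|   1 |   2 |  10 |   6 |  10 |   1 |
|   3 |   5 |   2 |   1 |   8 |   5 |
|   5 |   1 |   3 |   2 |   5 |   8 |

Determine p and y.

p = 3, y = 1

Rows 3 and 6 each multiply to 1200, so every row has product 1200.
Row 4: 2×1×4×5×10 = 400, so the missing entry is 1200 ÷ 400 = 3.
Row 2: 4×2×10×3×5 = 1200, so the missing entry is 1200 ÷ 1200 = 1.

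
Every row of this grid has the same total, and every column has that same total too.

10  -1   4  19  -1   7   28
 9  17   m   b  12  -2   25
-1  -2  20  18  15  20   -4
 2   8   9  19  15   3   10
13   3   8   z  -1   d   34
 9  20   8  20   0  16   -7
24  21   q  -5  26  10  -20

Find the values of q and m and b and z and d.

Rows 1 and 3 both sum to 66, so that's the common total.
The known cells in row 7 total 56, leaving 66 − 56 = 10 for the blank.
The known cells in column 3 total 59, leaving 66 − 59 = 7 for the blank.
The known cells in column 6 total 54, leaving 66 − 54 = 12 for the blank.
The known cells in row 5 total 69, leaving 66 − 69 = -3 for the blank.
The known cells in row 2 total 68, leaving 66 − 68 = -2 for the blank.

q = 10, m = 7, b = -2, z = -3, d = 12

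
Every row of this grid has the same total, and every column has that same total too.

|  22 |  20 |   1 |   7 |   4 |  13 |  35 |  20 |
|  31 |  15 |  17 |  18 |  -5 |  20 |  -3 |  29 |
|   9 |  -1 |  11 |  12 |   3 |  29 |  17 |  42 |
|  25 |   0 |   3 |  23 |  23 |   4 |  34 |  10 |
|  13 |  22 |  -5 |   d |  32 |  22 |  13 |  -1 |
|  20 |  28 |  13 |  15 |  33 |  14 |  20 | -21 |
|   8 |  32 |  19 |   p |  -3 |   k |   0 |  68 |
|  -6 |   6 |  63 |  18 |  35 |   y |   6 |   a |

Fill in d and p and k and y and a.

d = 26, p = 3, k = -5, y = 25, a = -25

Rows 1 and 2 both sum to 122, so that's the common total.
Column 8: 20 + 29 + 42 + 10 − 1 − 21 + 68 = 147, so its missing entry is 122 − 147 = -25.
Row 5: 13 + 22 − 5 + 32 + 22 + 13 − 1 = 96, so its missing entry is 122 − 96 = 26.
Row 8: -6 + 6 + 63 + 18 + 35 + 6 − 25 = 97, so its missing entry is 122 − 97 = 25.
Column 6: 13 + 20 + 29 + 4 + 22 + 14 + 25 = 127, so its missing entry is 122 − 127 = -5.
Row 7: 8 + 32 + 19 − 3 − 5 + 0 + 68 = 119, so its missing entry is 122 − 119 = 3.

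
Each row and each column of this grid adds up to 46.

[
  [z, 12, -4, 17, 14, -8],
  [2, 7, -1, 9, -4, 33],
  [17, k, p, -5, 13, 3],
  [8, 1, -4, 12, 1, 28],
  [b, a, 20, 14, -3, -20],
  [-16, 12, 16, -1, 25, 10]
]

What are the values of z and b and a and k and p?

Row 1 has 12 − 4 + 17 + 14 − 8 = 31; the blank must be 46 − 31 = 15.
Column 1 has 15 + 2 + 17 + 8 − 16 = 26; the blank must be 46 − 26 = 20.
Column 3 has -4 − 1 − 4 + 20 + 16 = 27; the blank must be 46 − 27 = 19.
Row 3 has 17 + 19 − 5 + 13 + 3 = 47; the blank must be 46 − 47 = -1.
Row 5 has 20 + 20 + 14 − 3 − 20 = 31; the blank must be 46 − 31 = 15.

z = 15, b = 20, a = 15, k = -1, p = 19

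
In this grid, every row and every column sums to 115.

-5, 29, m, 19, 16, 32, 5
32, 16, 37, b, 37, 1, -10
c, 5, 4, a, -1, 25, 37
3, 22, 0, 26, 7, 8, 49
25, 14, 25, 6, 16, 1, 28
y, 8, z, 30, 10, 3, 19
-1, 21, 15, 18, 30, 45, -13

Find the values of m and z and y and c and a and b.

The known cells in row 1 total 96, leaving 115 − 96 = 19 for the blank.
The known cells in row 2 total 113, leaving 115 − 113 = 2 for the blank.
The known cells in column 4 total 101, leaving 115 − 101 = 14 for the blank.
The known cells in row 3 total 84, leaving 115 − 84 = 31 for the blank.
The known cells in column 1 total 85, leaving 115 − 85 = 30 for the blank.
The known cells in row 6 total 100, leaving 115 − 100 = 15 for the blank.

m = 19, z = 15, y = 30, c = 31, a = 14, b = 2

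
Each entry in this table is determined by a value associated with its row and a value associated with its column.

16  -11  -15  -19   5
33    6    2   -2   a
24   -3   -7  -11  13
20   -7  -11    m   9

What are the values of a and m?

a = 22, m = -15

The difference between any two rows is the same in every column — this is an addition table with the headers hidden.
Row 2 minus row 1 is 6 − (-11) = 17, so its entry in column 5 is 5 + 17 = 22.
Row 4 minus row 1 is -7 − (-11) = 4, so its entry in column 4 is -19 + 4 = -15.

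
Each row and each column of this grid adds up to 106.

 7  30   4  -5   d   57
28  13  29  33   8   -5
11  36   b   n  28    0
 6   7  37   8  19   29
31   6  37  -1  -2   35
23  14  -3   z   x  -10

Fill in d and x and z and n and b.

The known cells in row 1 total 93, leaving 106 − 93 = 13 for the blank.
The known cells in column 5 total 66, leaving 106 − 66 = 40 for the blank.
The known cells in column 3 total 104, leaving 106 − 104 = 2 for the blank.
The known cells in row 3 total 77, leaving 106 − 77 = 29 for the blank.
The known cells in row 6 total 64, leaving 106 − 64 = 42 for the blank.

d = 13, x = 40, z = 42, n = 29, b = 2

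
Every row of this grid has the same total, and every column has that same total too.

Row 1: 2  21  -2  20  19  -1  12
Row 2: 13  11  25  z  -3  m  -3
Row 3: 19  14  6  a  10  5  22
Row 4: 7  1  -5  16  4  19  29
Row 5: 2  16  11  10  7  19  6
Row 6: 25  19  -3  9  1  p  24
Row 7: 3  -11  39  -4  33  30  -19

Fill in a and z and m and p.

a = -5, z = 25, m = 3, p = -4

Rows 1 and 4 both sum to 71, so that's the common total.
Row 3: 19 + 14 + 6 + 10 + 5 + 22 = 76, so its missing entry is 71 − 76 = -5.
Row 6: 25 + 19 − 3 + 9 + 1 + 24 = 75, so its missing entry is 71 − 75 = -4.
Column 4: 20 − 5 + 16 + 10 + 9 − 4 = 46, so its missing entry is 71 − 46 = 25.
Row 2: 13 + 11 + 25 + 25 − 3 − 3 = 68, so its missing entry is 71 − 68 = 3.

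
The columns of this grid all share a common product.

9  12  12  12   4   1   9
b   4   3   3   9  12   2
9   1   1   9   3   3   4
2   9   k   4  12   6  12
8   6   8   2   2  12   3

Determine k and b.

k = 9, b = 2

Columns 2 and 4 each multiply to 2592, so every column has product 2592.
Column 3: 12×3×1×8 = 288, so the missing entry is 2592 ÷ 288 = 9.
Column 1: 9×9×2×8 = 1296, so the missing entry is 2592 ÷ 1296 = 2.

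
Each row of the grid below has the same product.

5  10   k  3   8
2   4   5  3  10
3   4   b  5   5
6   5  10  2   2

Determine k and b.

k = 1, b = 4

Rows 2 and 4 each multiply to 1200, so every row has product 1200.
Row 1: 5×10×3×8 = 1200, so the missing entry is 1200 ÷ 1200 = 1.
Row 3: 3×4×5×5 = 300, so the missing entry is 1200 ÷ 300 = 4.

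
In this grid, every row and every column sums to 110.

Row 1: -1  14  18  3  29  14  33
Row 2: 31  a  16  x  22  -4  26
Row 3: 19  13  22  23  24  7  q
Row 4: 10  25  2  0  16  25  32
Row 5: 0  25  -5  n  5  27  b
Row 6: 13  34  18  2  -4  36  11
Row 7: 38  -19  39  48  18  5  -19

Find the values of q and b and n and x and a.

Column 2 has 14 + 13 + 25 + 25 + 34 − 19 = 92; the blank must be 110 − 92 = 18.
Row 3 has 19 + 13 + 22 + 23 + 24 + 7 = 108; the blank must be 110 − 108 = 2.
Column 7 has 33 + 26 + 2 + 32 + 11 − 19 = 85; the blank must be 110 − 85 = 25.
Row 5 has 0 + 25 − 5 + 5 + 27 + 25 = 77; the blank must be 110 − 77 = 33.
Row 2 has 31 + 18 + 16 + 22 − 4 + 26 = 109; the blank must be 110 − 109 = 1.

q = 2, b = 25, n = 33, x = 1, a = 18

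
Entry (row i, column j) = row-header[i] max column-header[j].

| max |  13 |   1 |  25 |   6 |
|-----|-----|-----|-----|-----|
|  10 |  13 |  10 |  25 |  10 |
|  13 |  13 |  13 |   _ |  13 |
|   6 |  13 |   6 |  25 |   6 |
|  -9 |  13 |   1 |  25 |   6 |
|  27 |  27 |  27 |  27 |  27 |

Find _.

25

max(13, 25) = 25.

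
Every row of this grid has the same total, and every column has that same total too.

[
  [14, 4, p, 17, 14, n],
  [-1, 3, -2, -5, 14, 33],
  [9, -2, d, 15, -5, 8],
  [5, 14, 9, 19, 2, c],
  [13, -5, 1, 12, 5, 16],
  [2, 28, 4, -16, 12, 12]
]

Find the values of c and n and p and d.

Rows 2 and 5 both sum to 42, so that's the common total.
Row 3 has 9 − 2 + 15 − 5 + 8 = 25; the blank must be 42 − 25 = 17.
Column 3 has -2 + 17 + 9 + 1 + 4 = 29; the blank must be 42 − 29 = 13.
Row 4 has 5 + 14 + 9 + 19 + 2 = 49; the blank must be 42 − 49 = -7.
Row 1 has 14 + 4 + 13 + 17 + 14 = 62; the blank must be 42 − 62 = -20.

c = -7, n = -20, p = 13, d = 17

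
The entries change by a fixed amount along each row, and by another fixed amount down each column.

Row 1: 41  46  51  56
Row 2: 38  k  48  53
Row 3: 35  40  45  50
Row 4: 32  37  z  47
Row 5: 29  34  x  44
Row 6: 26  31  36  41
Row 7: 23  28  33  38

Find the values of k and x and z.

Along each row the entries change by 5 per step; down each column they change by -3.
Row 2: from 38 at column 1, stepping by 5 to column 2 gives 43.
Row 5: from 29 at column 1, stepping by 5 to column 3 gives 39.
Row 4: from 32 at column 1, stepping by 5 to column 3 gives 42.

k = 43, x = 39, z = 42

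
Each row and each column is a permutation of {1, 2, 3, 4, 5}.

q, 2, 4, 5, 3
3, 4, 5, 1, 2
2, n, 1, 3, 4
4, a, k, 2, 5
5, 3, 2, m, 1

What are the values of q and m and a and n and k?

q = 1, m = 4, a = 1, n = 5, k = 3

At (row 3, col 2): row 3 already has {1, 2, 3, 4}, so the value is 5.
For row 1, column 1: row 1 already has {2, 3, 4, 5}; that leaves 1.
At (row 4, col 2): column 2 already has {2, 3, 4, 5}, so the value is 1.
At (row 5, col 4): row 5 already has {1, 2, 3, 5}, so the value is 4.
At (row 4, col 3): row 4 already has {1, 2, 4, 5}, so the value is 3.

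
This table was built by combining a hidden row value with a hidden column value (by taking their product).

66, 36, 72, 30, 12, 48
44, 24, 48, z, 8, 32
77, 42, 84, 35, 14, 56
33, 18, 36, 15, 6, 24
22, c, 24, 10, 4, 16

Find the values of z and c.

z = 20, c = 12

Each row is a constant multiple of every other row — this is a multiplication table with the headers hidden.
Row 2 is 48/72 = 2/3 times row 1, so its entry in column 4 is 30 × 2/3 = 20.
Row 5 is 24/72 = 1/3 times row 1, so its entry in column 2 is 36 × 1/3 = 12.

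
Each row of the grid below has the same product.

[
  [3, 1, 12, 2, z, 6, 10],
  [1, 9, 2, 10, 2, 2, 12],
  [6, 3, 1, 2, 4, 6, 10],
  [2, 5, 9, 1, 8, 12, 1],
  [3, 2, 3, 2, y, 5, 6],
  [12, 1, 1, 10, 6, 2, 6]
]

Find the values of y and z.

y = 8, z = 2

Rows 4 and 6 each multiply to 8640, so every row has product 8640.
Row 5: 3×2×3×2×5×6 = 1080, so the missing entry is 8640 ÷ 1080 = 8.
Row 1: 3×1×12×2×6×10 = 4320, so the missing entry is 8640 ÷ 4320 = 2.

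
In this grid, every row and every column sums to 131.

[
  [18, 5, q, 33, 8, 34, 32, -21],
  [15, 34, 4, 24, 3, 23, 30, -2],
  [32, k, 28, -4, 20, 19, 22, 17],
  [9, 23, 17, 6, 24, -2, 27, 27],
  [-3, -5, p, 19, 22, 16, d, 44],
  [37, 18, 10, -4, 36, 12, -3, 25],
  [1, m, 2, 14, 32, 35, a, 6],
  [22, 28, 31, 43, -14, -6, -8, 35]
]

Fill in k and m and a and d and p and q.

k = -3, m = 31, a = 10, d = 21, p = 17, q = 22

The known cells in row 3 total 134, leaving 131 − 134 = -3 for the blank.
The known cells in column 2 total 100, leaving 131 − 100 = 31 for the blank.
The known cells in row 1 total 109, leaving 131 − 109 = 22 for the blank.
The known cells in column 3 total 114, leaving 131 − 114 = 17 for the blank.
The known cells in row 5 total 110, leaving 131 − 110 = 21 for the blank.
The known cells in row 7 total 121, leaving 131 − 121 = 10 for the blank.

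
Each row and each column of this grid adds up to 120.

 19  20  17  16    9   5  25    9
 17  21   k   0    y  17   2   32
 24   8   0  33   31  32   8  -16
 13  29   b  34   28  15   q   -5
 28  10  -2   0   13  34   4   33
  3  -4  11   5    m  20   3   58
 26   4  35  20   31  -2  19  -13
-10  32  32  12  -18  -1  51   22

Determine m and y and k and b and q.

m = 24, y = 2, k = 29, b = -2, q = 8

Row 6 has 3 − 4 + 11 + 5 + 20 + 3 + 58 = 96; the blank must be 120 − 96 = 24.
Column 5 has 9 + 31 + 28 + 13 + 24 + 31 − 18 = 118; the blank must be 120 − 118 = 2.
Row 2 has 17 + 21 + 0 + 2 + 17 + 2 + 32 = 91; the blank must be 120 − 91 = 29.
Column 7 has 25 + 2 + 8 + 4 + 3 + 19 + 51 = 112; the blank must be 120 − 112 = 8.
Row 4 has 13 + 29 + 34 + 28 + 15 + 8 − 5 = 122; the blank must be 120 − 122 = -2.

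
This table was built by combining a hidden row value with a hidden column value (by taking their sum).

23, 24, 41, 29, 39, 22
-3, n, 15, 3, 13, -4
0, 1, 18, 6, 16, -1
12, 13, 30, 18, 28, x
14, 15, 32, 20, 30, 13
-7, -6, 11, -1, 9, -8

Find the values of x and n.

x = 11, n = -2

The difference between any two rows is the same in every column — this is an addition table with the headers hidden.
Row 4 minus row 1 is 30 − 41 = -11, so its entry in column 6 is 22 + (-11) = 11.
Row 2 minus row 1 is 15 − 41 = -26, so its entry in column 2 is 24 + (-26) = -2.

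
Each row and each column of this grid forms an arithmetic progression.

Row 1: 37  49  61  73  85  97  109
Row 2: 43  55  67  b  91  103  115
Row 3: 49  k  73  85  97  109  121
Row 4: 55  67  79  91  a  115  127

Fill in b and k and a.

b = 79, k = 61, a = 103

Along each row the entries change by 12 per step; down each column they change by 6.
Row 2: from 43 at column 1, stepping by 12 to column 4 gives 79.
Row 3: from 49 at column 1, stepping by 12 to column 2 gives 61.
Row 4: from 55 at column 1, stepping by 12 to column 5 gives 103.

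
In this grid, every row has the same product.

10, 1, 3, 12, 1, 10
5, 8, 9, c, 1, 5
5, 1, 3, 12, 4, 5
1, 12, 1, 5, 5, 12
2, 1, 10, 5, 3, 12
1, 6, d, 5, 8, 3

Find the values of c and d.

c = 2, d = 5

Rows 3 and 5 each multiply to 3600, so every row has product 3600.
Row 2: 5×8×9×1×5 = 1800, so the missing entry is 3600 ÷ 1800 = 2.
Row 6: 1×6×5×8×3 = 720, so the missing entry is 3600 ÷ 720 = 5.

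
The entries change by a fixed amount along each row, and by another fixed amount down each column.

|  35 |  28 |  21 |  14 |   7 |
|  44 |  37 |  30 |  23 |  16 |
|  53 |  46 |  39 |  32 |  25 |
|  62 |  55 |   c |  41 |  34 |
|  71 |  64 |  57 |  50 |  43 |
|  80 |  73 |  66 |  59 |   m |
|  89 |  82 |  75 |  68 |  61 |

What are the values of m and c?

Along each row the entries change by -7 per step; down each column they change by 9.
Row 6: from 80 at column 1, stepping by -7 to column 5 gives 52.
Row 4: from 62 at column 1, stepping by -7 to column 3 gives 48.

m = 52, c = 48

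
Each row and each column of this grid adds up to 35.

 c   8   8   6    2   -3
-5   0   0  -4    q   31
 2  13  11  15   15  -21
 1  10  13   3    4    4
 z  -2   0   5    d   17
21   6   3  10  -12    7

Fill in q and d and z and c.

The known cells in row 2 total 22, leaving 35 − 22 = 13 for the blank.
The known cells in column 5 total 22, leaving 35 − 22 = 13 for the blank.
The known cells in row 5 total 33, leaving 35 − 33 = 2 for the blank.
The known cells in row 1 total 21, leaving 35 − 21 = 14 for the blank.

q = 13, d = 13, z = 2, c = 14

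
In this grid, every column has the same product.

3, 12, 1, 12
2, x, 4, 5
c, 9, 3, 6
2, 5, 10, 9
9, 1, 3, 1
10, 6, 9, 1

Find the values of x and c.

x = 1, c = 3

Columns 3 and 4 each multiply to 3240, so every column has product 3240.
Column 2: 12×9×5×1×6 = 3240, so the missing entry is 3240 ÷ 3240 = 1.
Column 1: 3×2×2×9×10 = 1080, so the missing entry is 3240 ÷ 1080 = 3.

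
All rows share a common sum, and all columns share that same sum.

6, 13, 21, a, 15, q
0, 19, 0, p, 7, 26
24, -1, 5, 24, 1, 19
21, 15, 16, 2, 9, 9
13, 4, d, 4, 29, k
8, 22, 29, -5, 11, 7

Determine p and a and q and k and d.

Rows 3 and 4 both sum to 72, so that's the common total.
Column 3 has 21 + 0 + 5 + 16 + 29 = 71; the blank must be 72 − 71 = 1.
Row 5 has 13 + 4 + 1 + 4 + 29 = 51; the blank must be 72 − 51 = 21.
Column 6 has 26 + 19 + 9 + 21 + 7 = 82; the blank must be 72 − 82 = -10.
Row 1 has 6 + 13 + 21 + 15 − 10 = 45; the blank must be 72 − 45 = 27.
Row 2 has 0 + 19 + 0 + 7 + 26 = 52; the blank must be 72 − 52 = 20.

p = 20, a = 27, q = -10, k = 21, d = 1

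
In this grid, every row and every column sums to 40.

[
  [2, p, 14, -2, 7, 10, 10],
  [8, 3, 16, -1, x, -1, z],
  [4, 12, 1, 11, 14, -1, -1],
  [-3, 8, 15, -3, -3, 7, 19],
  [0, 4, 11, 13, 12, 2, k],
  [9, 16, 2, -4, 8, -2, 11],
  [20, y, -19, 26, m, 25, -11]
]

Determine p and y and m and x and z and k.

p = -1, y = -2, m = 1, x = 1, z = 14, k = -2

The known cells in row 1 total 41, leaving 40 − 41 = -1 for the blank.
The known cells in column 2 total 42, leaving 40 − 42 = -2 for the blank.
The known cells in row 5 total 42, leaving 40 − 42 = -2 for the blank.
The known cells in row 7 total 39, leaving 40 − 39 = 1 for the blank.
The known cells in column 5 total 39, leaving 40 − 39 = 1 for the blank.
The known cells in row 2 total 26, leaving 40 − 26 = 14 for the blank.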